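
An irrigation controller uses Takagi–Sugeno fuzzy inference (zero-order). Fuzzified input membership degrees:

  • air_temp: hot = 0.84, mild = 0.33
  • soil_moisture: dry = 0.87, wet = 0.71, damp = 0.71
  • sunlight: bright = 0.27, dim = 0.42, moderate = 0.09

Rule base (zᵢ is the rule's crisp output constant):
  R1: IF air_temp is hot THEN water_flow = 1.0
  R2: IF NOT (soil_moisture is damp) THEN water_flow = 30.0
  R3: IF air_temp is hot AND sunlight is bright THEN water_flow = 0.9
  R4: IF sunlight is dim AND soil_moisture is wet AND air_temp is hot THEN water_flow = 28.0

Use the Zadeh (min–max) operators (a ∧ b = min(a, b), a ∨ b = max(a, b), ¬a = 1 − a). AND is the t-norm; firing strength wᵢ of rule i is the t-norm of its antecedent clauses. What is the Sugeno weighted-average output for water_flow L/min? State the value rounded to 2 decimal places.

R1 (z=1.0): hot=0.84 → w = 0.84
R2 (z=30.0): ¬damp=1−0.71=0.29 → w = 0.29
R3 (z=0.9): hot=0.84, bright=0.27; AND[min(a, b)] → w = 0.27
R4 (z=28.0): dim=0.42, wet=0.71, hot=0.84; AND[min(a, b)] → w = 0.42
Weighted average = (0.84·1.0 + 0.29·30.0 + 0.27·0.9 + 0.42·28.0) / (0.84 + 0.29 + 0.27 + 0.42)
  = 21.5430 / 1.8200 = 11.84

11.84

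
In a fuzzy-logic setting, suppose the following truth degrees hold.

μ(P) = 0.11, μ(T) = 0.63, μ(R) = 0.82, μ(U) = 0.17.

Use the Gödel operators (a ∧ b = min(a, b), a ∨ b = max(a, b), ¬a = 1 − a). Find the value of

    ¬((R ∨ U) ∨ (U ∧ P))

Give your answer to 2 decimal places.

0.18

R ∨ U = max(a, b) on (0.82, 0.17) = 0.82
U ∧ P = min(a, b) on (0.17, 0.11) = 0.11
(R ∨ U) ∨ (U ∧ P) = max(a, b) on (0.82, 0.11) = 0.82
¬((R ∨ U) ∨ (U ∧ P)) = 1 − 0.82 = 0.18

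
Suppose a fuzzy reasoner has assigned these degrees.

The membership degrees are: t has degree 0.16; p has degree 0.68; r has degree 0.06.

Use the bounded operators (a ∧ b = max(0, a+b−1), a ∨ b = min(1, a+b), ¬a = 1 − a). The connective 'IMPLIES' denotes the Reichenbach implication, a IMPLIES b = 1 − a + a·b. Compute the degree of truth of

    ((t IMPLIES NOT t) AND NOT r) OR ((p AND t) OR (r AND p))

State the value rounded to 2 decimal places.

NOT t = 1 − 0.16 = 0.84
t IMPLIES NOT t  [Reichenbach: 1 − a + a·b] with a=0.16, b=0.84 → 0.97
NOT r = 1 − 0.06 = 0.94
(t IMPLIES NOT t) AND NOT r = max(0, a+b−1) on (0.97, 0.94) = 0.91
p AND t = max(0, a+b−1) on (0.68, 0.16) = 0.00
r AND p = max(0, a+b−1) on (0.06, 0.68) = 0.00
(p AND t) OR (r AND p) = min(1, a+b) on (0.00, 0.00) = 0.00
((t IMPLIES NOT t) AND NOT r) OR ((p AND t) OR (r AND p)) = min(1, a+b) on (0.91, 0.00) = 0.91

0.91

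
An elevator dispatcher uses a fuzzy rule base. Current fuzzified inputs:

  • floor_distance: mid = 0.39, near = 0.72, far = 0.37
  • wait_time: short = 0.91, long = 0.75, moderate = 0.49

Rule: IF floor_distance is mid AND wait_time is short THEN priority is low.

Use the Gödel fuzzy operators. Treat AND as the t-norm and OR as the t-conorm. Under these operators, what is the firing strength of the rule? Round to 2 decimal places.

0.39

firing strength: mid=0.39, short=0.91; AND[min(a, b)] → w = 0.39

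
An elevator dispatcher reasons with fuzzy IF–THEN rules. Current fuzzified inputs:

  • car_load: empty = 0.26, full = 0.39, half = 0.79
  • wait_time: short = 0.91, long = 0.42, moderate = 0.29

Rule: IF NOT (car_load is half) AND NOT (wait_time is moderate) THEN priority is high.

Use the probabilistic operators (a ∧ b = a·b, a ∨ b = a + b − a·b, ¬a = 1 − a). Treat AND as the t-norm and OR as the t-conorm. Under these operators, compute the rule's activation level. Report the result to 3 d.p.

0.149

firing strength: ¬half=1−0.79=0.21, ¬moderate=1−0.29=0.71; AND[a·b] → w = 0.1491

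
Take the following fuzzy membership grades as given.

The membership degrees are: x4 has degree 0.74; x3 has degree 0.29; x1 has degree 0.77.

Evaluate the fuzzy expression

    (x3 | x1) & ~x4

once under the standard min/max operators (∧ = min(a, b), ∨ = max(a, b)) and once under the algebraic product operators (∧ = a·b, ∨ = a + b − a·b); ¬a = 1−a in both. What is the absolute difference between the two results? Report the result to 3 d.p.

0.042

Under standard min/max:
  x3 | x1 = max(a, b) on (0.29, 0.77) = 0.77
  ~x4 = 1 − 0.74 = 0.26
  (x3 | x1) & ~x4 = min(a, b) on (0.77, 0.26) = 0.26
  → value = 0.2600
Under algebraic product:
  x3 | x1 = a + b − a·b on (0.2900, 0.7700) = 0.8367
  ~x4 = 1 − 0.7400 = 0.2600
  (x3 | x1) & ~x4 = a·b on (0.8367, 0.2600) = 0.2175
  → value = 0.2175
|0.2600 − 0.2175| = 0.042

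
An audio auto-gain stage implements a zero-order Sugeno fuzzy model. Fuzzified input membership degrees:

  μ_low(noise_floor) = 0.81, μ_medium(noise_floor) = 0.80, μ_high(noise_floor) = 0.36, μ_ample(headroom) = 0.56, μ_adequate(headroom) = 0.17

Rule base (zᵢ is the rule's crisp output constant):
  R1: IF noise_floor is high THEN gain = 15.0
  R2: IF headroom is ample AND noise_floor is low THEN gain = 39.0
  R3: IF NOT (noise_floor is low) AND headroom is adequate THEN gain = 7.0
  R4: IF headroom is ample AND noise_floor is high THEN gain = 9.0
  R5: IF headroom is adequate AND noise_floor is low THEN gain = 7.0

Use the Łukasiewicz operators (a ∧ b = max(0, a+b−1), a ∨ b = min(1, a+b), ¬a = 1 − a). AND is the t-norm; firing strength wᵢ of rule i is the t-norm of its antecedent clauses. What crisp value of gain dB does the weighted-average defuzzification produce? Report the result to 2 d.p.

27.16

R1 (z=15.0): high=0.36 → w = 0.36
R2 (z=39.0): ample=0.56, low=0.81; AND[max(0, a+b−1)] → w = 0.37
R3 (z=7.0): ¬low=1−0.81=0.19, adequate=0.17; AND[max(0, a+b−1)] → w = 0.00
R4 (z=9.0): ample=0.56, high=0.36; AND[max(0, a+b−1)] → w = 0.00
R5 (z=7.0): adequate=0.17, low=0.81; AND[max(0, a+b−1)] → w = 0.00
Weighted average = (0.36·15.0 + 0.37·39.0 + 0.00·7.0 + 0.00·9.0 + 0.00·7.0) / (0.36 + 0.37 + 0.00 + 0.00 + 0.00)
  = 19.8300 / 0.7300 = 27.16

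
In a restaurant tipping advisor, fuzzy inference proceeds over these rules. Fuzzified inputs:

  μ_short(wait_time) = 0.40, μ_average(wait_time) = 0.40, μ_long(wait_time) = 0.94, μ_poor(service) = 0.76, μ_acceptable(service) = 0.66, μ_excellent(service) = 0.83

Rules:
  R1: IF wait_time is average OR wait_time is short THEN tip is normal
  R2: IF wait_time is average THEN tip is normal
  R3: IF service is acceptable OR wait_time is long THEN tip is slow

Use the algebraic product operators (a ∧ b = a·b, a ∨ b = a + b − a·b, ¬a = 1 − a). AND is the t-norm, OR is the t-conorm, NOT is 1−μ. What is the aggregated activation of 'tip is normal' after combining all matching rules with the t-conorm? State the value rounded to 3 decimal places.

0.784

R1: average=0.40, short=0.40; OR[a + b − a·b] → w = 0.6400
R2: average=0.40 → w = 0.4000
R3: acceptable=0.66, long=0.94; OR[a + b − a·b] → w = 0.9796
Rules with consequent 'normal': {R1, R2} → strengths 0.6400, 0.4000
Aggregate via t-conorm [a + b − a·b]: 0.7840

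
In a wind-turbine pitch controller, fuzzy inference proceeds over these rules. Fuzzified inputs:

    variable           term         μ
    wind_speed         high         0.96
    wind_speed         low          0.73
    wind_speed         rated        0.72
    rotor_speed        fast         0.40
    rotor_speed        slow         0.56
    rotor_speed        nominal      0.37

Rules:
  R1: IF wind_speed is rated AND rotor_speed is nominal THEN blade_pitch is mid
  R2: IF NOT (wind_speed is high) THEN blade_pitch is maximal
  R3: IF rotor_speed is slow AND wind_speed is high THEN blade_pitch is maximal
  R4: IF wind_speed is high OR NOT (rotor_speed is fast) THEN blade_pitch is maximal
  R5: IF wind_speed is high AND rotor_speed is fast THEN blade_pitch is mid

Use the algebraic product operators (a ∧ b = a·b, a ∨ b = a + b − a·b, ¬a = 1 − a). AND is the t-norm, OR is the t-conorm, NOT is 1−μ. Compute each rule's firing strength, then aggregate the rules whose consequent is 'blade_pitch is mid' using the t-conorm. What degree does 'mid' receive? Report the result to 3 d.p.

R1: rated=0.72, nominal=0.37; AND[a·b] → w = 0.2664
R2: ¬high=1−0.96=0.04 → w = 0.0400
R3: slow=0.56, high=0.96; AND[a·b] → w = 0.5376
R4: high=0.96, ¬fast=1−0.40=0.60; OR[a + b − a·b] → w = 0.9840
R5: high=0.96, fast=0.40; AND[a·b] → w = 0.3840
Rules with consequent 'mid': {R1, R5} → strengths 0.2664, 0.3840
Aggregate via t-conorm [a + b − a·b]: 0.5481

0.548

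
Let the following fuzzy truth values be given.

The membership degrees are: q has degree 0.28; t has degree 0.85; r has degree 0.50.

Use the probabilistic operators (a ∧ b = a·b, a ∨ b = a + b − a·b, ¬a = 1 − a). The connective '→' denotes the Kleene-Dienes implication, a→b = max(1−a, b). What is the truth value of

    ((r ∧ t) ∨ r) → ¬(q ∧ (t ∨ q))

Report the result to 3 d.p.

r ∧ t = a·b on (0.5000, 0.8500) = 0.4250
(r ∧ t) ∨ r = a + b − a·b on (0.4250, 0.5000) = 0.7125
t ∨ q = a + b − a·b on (0.8500, 0.2800) = 0.8920
q ∧ (t ∨ q) = a·b on (0.2800, 0.8920) = 0.2498
¬(q ∧ (t ∨ q)) = 1 − 0.2498 = 0.7502
((r ∧ t) ∨ r) → ¬(q ∧ (t ∨ q))  [Kleene-Dienes: max(1−a, b)] with a=0.7125, b=0.7502 → 0.7502

0.750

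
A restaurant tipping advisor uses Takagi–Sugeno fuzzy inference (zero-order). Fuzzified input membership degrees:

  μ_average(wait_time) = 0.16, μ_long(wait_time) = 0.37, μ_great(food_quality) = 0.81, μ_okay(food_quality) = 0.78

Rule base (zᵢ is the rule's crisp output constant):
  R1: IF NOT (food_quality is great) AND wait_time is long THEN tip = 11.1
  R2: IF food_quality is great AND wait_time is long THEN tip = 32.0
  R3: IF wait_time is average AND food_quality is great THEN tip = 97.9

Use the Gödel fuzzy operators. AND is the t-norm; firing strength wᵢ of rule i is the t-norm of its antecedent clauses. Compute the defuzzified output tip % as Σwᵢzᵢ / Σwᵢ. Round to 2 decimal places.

41.13

R1 (z=11.1): ¬great=1−0.81=0.19, long=0.37; AND[min(a, b)] → w = 0.19
R2 (z=32.0): great=0.81, long=0.37; AND[min(a, b)] → w = 0.37
R3 (z=97.9): average=0.16, great=0.81; AND[min(a, b)] → w = 0.16
Weighted average = (0.19·11.1 + 0.37·32.0 + 0.16·97.9) / (0.19 + 0.37 + 0.16)
  = 29.6130 / 0.7200 = 41.13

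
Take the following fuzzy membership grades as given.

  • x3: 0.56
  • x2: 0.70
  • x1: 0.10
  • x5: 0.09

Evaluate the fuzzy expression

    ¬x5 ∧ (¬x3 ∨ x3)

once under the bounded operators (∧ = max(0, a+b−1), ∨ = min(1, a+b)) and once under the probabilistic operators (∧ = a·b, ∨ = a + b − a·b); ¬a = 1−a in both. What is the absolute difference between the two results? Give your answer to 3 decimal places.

0.224

Under bounded:
  ¬x5 = 1 − 0.09 = 0.91
  ¬x3 = 1 − 0.56 = 0.44
  ¬x3 ∨ x3 = min(1, a+b) on (0.44, 0.56) = 1.00
  ¬x5 ∧ (¬x3 ∨ x3) = max(0, a+b−1) on (0.91, 1.00) = 0.91
  → value = 0.9100
Under probabilistic:
  ¬x5 = 1 − 0.0900 = 0.9100
  ¬x3 = 1 − 0.5600 = 0.4400
  ¬x3 ∨ x3 = a + b − a·b on (0.4400, 0.5600) = 0.7536
  ¬x5 ∧ (¬x3 ∨ x3) = a·b on (0.9100, 0.7536) = 0.6858
  → value = 0.6858
|0.9100 − 0.6858| = 0.224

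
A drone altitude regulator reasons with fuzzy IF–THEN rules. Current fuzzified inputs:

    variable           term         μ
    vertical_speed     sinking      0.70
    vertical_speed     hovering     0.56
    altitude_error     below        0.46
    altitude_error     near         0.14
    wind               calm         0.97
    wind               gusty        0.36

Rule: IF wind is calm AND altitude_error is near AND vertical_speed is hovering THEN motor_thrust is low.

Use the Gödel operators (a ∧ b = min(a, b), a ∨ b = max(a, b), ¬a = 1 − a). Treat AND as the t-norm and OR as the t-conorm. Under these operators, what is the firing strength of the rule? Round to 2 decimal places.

firing strength: calm=0.97, near=0.14, hovering=0.56; AND[min(a, b)] → w = 0.14

0.14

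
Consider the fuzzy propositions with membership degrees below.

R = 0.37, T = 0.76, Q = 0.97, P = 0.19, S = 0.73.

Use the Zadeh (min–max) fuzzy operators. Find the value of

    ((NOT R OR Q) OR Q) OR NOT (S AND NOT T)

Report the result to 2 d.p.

0.97

NOT R = 1 − 0.37 = 0.63
NOT R OR Q = max(a, b) on (0.63, 0.97) = 0.97
(NOT R OR Q) OR Q = max(a, b) on (0.97, 0.97) = 0.97
NOT T = 1 − 0.76 = 0.24
S AND NOT T = min(a, b) on (0.73, 0.24) = 0.24
NOT (S AND NOT T) = 1 − 0.24 = 0.76
((NOT R OR Q) OR Q) OR NOT (S AND NOT T) = max(a, b) on (0.97, 0.76) = 0.97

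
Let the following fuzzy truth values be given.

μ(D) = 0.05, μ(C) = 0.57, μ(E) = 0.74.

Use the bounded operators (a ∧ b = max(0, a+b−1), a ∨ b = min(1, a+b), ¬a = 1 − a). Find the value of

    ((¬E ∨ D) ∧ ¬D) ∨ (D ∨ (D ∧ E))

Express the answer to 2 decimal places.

0.31

¬E = 1 − 0.74 = 0.26
¬E ∨ D = min(1, a+b) on (0.26, 0.05) = 0.31
¬D = 1 − 0.05 = 0.95
(¬E ∨ D) ∧ ¬D = max(0, a+b−1) on (0.31, 0.95) = 0.26
D ∧ E = max(0, a+b−1) on (0.05, 0.74) = 0.00
D ∨ (D ∧ E) = min(1, a+b) on (0.05, 0.00) = 0.05
((¬E ∨ D) ∧ ¬D) ∨ (D ∨ (D ∧ E)) = min(1, a+b) on (0.26, 0.05) = 0.31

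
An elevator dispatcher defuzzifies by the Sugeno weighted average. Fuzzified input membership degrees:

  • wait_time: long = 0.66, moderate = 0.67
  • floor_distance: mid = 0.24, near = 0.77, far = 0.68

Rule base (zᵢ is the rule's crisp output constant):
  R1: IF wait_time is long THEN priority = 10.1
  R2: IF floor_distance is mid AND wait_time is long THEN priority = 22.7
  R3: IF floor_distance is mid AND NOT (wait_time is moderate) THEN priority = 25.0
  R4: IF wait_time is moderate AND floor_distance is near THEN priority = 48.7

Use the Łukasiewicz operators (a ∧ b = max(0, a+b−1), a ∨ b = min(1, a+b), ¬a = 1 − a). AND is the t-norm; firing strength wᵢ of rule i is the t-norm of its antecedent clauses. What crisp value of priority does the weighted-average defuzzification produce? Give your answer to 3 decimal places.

R1 (z=10.1): long=0.66 → w = 0.66
R2 (z=22.7): mid=0.24, long=0.66; AND[max(0, a+b−1)] → w = 0.00
R3 (z=25.0): mid=0.24, ¬moderate=1−0.67=0.33; AND[max(0, a+b−1)] → w = 0.00
R4 (z=48.7): moderate=0.67, near=0.77; AND[max(0, a+b−1)] → w = 0.44
Weighted average = (0.66·10.1 + 0.00·22.7 + 0.00·25.0 + 0.44·48.7) / (0.66 + 0.00 + 0.00 + 0.44)
  = 28.0940 / 1.1000 = 25.540

25.540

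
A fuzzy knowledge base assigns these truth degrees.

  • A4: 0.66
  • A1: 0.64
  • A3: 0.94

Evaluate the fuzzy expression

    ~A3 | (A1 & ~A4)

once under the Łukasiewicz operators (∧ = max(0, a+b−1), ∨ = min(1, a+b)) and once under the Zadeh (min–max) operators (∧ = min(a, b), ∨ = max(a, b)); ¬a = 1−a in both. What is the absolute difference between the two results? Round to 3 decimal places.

0.280

Under Łukasiewicz:
  ~A3 = 1 − 0.94 = 0.06
  ~A4 = 1 − 0.66 = 0.34
  A1 & ~A4 = max(0, a+b−1) on (0.64, 0.34) = 0.00
  ~A3 | (A1 & ~A4) = min(1, a+b) on (0.06, 0.00) = 0.06
  → value = 0.0600
Under Zadeh (min–max):
  ~A3 = 1 − 0.94 = 0.06
  ~A4 = 1 − 0.66 = 0.34
  A1 & ~A4 = min(a, b) on (0.64, 0.34) = 0.34
  ~A3 | (A1 & ~A4) = max(a, b) on (0.06, 0.34) = 0.34
  → value = 0.3400
|0.0600 − 0.3400| = 0.280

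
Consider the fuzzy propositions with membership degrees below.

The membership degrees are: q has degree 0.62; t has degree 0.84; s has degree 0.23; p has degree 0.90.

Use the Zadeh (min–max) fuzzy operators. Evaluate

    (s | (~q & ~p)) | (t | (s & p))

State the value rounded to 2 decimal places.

0.84

~q = 1 − 0.62 = 0.38
~p = 1 − 0.90 = 0.10
~q & ~p = min(a, b) on (0.38, 0.10) = 0.10
s | (~q & ~p) = max(a, b) on (0.23, 0.10) = 0.23
s & p = min(a, b) on (0.23, 0.90) = 0.23
t | (s & p) = max(a, b) on (0.84, 0.23) = 0.84
(s | (~q & ~p)) | (t | (s & p)) = max(a, b) on (0.23, 0.84) = 0.84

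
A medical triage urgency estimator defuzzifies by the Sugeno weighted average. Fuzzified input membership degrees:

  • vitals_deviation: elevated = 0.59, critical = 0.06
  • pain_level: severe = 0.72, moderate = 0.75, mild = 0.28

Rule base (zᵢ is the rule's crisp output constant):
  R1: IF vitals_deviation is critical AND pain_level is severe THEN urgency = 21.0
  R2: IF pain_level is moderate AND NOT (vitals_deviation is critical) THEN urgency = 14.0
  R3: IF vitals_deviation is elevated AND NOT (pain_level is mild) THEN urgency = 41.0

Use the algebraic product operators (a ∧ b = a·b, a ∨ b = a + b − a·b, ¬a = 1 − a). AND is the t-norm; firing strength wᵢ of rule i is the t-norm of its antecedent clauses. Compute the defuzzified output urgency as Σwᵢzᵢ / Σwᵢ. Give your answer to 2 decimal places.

R1 (z=21.0): critical=0.06, severe=0.72; AND[a·b] → w = 0.0432
R2 (z=14.0): moderate=0.75, ¬critical=1−0.06=0.94; AND[a·b] → w = 0.7050
R3 (z=41.0): elevated=0.59, ¬mild=1−0.28=0.72; AND[a·b] → w = 0.4248
Weighted average = (0.0432·21.0 + 0.7050·14.0 + 0.4248·41.0) / (0.0432 + 0.7050 + 0.4248)
  = 28.1940 / 1.1730 = 24.04

24.04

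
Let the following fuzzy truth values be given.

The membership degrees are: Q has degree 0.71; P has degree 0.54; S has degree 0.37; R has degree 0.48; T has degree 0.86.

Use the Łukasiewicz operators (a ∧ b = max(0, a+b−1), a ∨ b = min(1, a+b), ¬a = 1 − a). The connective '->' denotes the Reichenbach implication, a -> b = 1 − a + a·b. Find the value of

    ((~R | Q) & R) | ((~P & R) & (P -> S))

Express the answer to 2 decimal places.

0.48

~R = 1 − 0.48 = 0.52
~R | Q = min(1, a+b) on (0.52, 0.71) = 1.00
(~R | Q) & R = max(0, a+b−1) on (1.00, 0.48) = 0.48
~P = 1 − 0.54 = 0.46
~P & R = max(0, a+b−1) on (0.46, 0.48) = 0.00
P -> S  [Reichenbach: 1 − a + a·b] with a=0.54, b=0.37 → 0.66
(~P & R) & (P -> S) = max(0, a+b−1) on (0.00, 0.66) = 0.00
((~R | Q) & R) | ((~P & R) & (P -> S)) = min(1, a+b) on (0.48, 0.00) = 0.48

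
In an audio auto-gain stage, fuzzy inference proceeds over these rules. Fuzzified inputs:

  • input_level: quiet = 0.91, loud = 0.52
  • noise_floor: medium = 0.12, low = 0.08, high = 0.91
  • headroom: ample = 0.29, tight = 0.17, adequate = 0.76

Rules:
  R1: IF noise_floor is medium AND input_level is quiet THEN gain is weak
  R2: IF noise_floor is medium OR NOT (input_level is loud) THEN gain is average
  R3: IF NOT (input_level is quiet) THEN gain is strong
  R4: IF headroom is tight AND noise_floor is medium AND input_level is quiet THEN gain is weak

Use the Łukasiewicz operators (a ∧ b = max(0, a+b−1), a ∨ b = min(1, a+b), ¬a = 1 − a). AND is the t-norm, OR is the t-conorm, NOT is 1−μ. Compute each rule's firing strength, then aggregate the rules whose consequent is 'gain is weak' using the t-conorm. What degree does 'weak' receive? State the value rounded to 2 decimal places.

R1: medium=0.12, quiet=0.91; AND[max(0, a+b−1)] → w = 0.03
R2: medium=0.12, ¬loud=1−0.52=0.48; OR[min(1, a+b)] → w = 0.60
R3: ¬quiet=1−0.91=0.09 → w = 0.09
R4: tight=0.17, medium=0.12, quiet=0.91; AND[max(0, a+b−1)] → w = 0.00
Rules with consequent 'weak': {R1, R4} → strengths 0.03, 0.00
Aggregate via t-conorm [min(1, a+b)]: 0.03

0.03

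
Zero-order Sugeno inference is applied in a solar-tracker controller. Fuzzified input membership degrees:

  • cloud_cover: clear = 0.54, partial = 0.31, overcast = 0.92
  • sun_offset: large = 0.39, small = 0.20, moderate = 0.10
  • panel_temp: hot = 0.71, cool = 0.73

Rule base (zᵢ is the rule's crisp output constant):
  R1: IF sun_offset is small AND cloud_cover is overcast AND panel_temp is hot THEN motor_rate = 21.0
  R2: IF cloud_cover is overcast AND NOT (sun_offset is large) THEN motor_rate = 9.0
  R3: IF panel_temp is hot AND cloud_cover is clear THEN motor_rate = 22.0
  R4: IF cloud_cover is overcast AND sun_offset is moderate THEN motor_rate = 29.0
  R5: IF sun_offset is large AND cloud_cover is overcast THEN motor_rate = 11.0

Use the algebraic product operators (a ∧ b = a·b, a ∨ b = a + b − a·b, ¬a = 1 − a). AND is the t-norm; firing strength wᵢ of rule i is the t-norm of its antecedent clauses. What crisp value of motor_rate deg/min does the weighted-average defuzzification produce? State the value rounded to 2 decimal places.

R1 (z=21.0): small=0.20, overcast=0.92, hot=0.71; AND[a·b] → w = 0.1306
R2 (z=9.0): overcast=0.92, ¬large=1−0.39=0.61; AND[a·b] → w = 0.5612
R3 (z=22.0): hot=0.71, clear=0.54; AND[a·b] → w = 0.3834
R4 (z=29.0): overcast=0.92, moderate=0.10; AND[a·b] → w = 0.0920
R5 (z=11.0): large=0.39, overcast=0.92; AND[a·b] → w = 0.3588
Weighted average = (0.1306·21.0 + 0.5612·9.0 + 0.3834·22.0 + 0.0920·29.0 + 0.3588·11.0) / (0.1306 + 0.5612 + 0.3834 + 0.0920 + 0.3588)
  = 22.8438 / 1.5260 = 14.97

14.97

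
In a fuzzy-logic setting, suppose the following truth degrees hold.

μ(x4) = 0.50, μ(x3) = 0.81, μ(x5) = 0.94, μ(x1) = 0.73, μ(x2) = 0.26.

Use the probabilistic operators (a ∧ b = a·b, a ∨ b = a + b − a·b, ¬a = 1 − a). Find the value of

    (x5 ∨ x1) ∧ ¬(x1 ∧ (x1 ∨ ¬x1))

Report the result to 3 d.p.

x5 ∨ x1 = a + b − a·b on (0.9400, 0.7300) = 0.9838
¬x1 = 1 − 0.7300 = 0.2700
x1 ∨ ¬x1 = a + b − a·b on (0.7300, 0.2700) = 0.8029
x1 ∧ (x1 ∨ ¬x1) = a·b on (0.7300, 0.8029) = 0.5861
¬(x1 ∧ (x1 ∨ ¬x1)) = 1 − 0.5861 = 0.4139
(x5 ∨ x1) ∧ ¬(x1 ∧ (x1 ∨ ¬x1)) = a·b on (0.9838, 0.4139) = 0.4072

0.407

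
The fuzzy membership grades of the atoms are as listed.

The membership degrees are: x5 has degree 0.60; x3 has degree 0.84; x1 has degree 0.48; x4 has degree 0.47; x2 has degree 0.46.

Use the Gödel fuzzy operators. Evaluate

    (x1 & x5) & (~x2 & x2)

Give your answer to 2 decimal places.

0.46

x1 & x5 = min(a, b) on (0.48, 0.60) = 0.48
~x2 = 1 − 0.46 = 0.54
~x2 & x2 = min(a, b) on (0.54, 0.46) = 0.46
(x1 & x5) & (~x2 & x2) = min(a, b) on (0.48, 0.46) = 0.46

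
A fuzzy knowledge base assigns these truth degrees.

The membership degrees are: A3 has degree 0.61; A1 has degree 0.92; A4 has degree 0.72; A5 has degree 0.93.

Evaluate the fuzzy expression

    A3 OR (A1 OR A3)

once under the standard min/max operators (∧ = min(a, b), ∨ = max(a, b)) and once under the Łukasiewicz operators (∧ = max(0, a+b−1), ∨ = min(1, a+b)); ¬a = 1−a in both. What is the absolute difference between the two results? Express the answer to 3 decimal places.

0.080

Under standard min/max:
  A1 OR A3 = max(a, b) on (0.92, 0.61) = 0.92
  A3 OR (A1 OR A3) = max(a, b) on (0.61, 0.92) = 0.92
  → value = 0.9200
Under Łukasiewicz:
  A1 OR A3 = min(1, a+b) on (0.92, 0.61) = 1.00
  A3 OR (A1 OR A3) = min(1, a+b) on (0.61, 1.00) = 1.00
  → value = 1.0000
|0.9200 − 1.0000| = 0.080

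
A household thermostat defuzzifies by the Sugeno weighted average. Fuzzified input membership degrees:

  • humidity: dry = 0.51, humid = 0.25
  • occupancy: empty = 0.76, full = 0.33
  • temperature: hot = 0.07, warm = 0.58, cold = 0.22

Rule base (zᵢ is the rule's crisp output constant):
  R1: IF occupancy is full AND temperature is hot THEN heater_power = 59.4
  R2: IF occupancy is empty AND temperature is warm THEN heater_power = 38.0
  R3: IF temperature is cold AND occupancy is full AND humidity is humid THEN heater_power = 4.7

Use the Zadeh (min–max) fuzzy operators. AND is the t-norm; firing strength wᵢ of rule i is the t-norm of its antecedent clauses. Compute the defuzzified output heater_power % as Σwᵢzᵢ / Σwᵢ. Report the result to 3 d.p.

R1 (z=59.4): full=0.33, hot=0.07; AND[min(a, b)] → w = 0.07
R2 (z=38.0): empty=0.76, warm=0.58; AND[min(a, b)] → w = 0.58
R3 (z=4.7): cold=0.22, full=0.33, humid=0.25; AND[min(a, b)] → w = 0.22
Weighted average = (0.07·59.4 + 0.58·38.0 + 0.22·4.7) / (0.07 + 0.58 + 0.22)
  = 27.2320 / 0.8700 = 31.301

31.301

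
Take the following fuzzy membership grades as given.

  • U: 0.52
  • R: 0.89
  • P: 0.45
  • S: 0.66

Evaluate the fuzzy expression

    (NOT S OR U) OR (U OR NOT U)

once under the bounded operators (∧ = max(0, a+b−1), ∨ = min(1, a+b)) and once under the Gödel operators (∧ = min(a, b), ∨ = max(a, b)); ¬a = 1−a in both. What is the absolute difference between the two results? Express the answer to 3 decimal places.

0.480

Under bounded:
  NOT S = 1 − 0.66 = 0.34
  NOT S OR U = min(1, a+b) on (0.34, 0.52) = 0.86
  NOT U = 1 − 0.52 = 0.48
  U OR NOT U = min(1, a+b) on (0.52, 0.48) = 1.00
  (NOT S OR U) OR (U OR NOT U) = min(1, a+b) on (0.86, 1.00) = 1.00
  → value = 1.0000
Under Gödel:
  NOT S = 1 − 0.66 = 0.34
  NOT S OR U = max(a, b) on (0.34, 0.52) = 0.52
  NOT U = 1 − 0.52 = 0.48
  U OR NOT U = max(a, b) on (0.52, 0.48) = 0.52
  (NOT S OR U) OR (U OR NOT U) = max(a, b) on (0.52, 0.52) = 0.52
  → value = 0.5200
|1.0000 − 0.5200| = 0.480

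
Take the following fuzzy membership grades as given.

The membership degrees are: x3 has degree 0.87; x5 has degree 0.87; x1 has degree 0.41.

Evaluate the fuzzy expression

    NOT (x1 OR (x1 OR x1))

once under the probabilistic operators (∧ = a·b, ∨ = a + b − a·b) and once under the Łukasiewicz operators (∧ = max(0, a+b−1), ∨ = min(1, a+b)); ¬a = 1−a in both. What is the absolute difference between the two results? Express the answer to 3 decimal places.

0.205

Under probabilistic:
  x1 OR x1 = a + b − a·b on (0.4100, 0.4100) = 0.6519
  x1 OR (x1 OR x1) = a + b − a·b on (0.4100, 0.6519) = 0.7946
  NOT (x1 OR (x1 OR x1)) = 1 − 0.7946 = 0.2054
  → value = 0.2054
Under Łukasiewicz:
  x1 OR x1 = min(1, a+b) on (0.41, 0.41) = 0.82
  x1 OR (x1 OR x1) = min(1, a+b) on (0.41, 0.82) = 1.00
  NOT (x1 OR (x1 OR x1)) = 1 − 1.00 = 0.00
  → value = 0.0000
|0.2054 − 0.0000| = 0.205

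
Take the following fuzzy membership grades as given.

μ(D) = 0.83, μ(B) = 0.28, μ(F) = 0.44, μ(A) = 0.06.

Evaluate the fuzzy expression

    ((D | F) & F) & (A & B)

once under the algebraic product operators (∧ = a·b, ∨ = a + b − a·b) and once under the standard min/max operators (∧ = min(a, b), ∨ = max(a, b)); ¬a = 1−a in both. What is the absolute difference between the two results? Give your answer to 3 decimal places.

Under algebraic product:
  D | F = a + b − a·b on (0.8300, 0.4400) = 0.9048
  (D | F) & F = a·b on (0.9048, 0.4400) = 0.3981
  A & B = a·b on (0.0600, 0.2800) = 0.0168
  ((D | F) & F) & (A & B) = a·b on (0.3981, 0.0168) = 0.0067
  → value = 0.0067
Under standard min/max:
  D | F = max(a, b) on (0.83, 0.44) = 0.83
  (D | F) & F = min(a, b) on (0.83, 0.44) = 0.44
  A & B = min(a, b) on (0.06, 0.28) = 0.06
  ((D | F) & F) & (A & B) = min(a, b) on (0.44, 0.06) = 0.06
  → value = 0.0600
|0.0067 − 0.0600| = 0.053

0.053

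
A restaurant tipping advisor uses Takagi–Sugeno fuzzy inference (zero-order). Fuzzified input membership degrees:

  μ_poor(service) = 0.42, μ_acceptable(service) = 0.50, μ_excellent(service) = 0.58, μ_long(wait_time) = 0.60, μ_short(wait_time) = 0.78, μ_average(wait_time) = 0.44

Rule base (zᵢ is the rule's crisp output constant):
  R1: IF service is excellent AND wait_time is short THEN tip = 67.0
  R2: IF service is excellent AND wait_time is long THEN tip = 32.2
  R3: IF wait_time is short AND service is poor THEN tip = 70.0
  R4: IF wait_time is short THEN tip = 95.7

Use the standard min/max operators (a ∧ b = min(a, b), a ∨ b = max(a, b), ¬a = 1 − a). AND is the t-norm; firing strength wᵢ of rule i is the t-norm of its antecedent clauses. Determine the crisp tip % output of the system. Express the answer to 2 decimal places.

R1 (z=67.0): excellent=0.58, short=0.78; AND[min(a, b)] → w = 0.58
R2 (z=32.2): excellent=0.58, long=0.60; AND[min(a, b)] → w = 0.58
R3 (z=70.0): short=0.78, poor=0.42; AND[min(a, b)] → w = 0.42
R4 (z=95.7): short=0.78 → w = 0.78
Weighted average = (0.58·67.0 + 0.58·32.2 + 0.42·70.0 + 0.78·95.7) / (0.58 + 0.58 + 0.42 + 0.78)
  = 161.5820 / 2.3600 = 68.47

68.47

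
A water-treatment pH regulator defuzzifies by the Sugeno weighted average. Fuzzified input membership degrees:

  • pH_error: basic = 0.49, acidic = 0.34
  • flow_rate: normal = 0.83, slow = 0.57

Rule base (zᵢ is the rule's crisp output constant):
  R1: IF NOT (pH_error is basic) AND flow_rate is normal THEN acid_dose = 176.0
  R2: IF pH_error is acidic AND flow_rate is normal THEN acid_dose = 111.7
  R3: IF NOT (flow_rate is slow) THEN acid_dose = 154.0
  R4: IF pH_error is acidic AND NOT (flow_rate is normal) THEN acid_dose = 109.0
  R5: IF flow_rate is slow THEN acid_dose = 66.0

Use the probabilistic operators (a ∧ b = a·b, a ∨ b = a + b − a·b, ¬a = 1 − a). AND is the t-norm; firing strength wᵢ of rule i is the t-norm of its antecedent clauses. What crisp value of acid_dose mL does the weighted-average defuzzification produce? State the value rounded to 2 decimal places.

122.59

R1 (z=176.0): ¬basic=1−0.49=0.51, normal=0.83; AND[a·b] → w = 0.4233
R2 (z=111.7): acidic=0.34, normal=0.83; AND[a·b] → w = 0.2822
R3 (z=154.0): ¬slow=1−0.57=0.43 → w = 0.4300
R4 (z=109.0): acidic=0.34, ¬normal=1−0.83=0.17; AND[a·b] → w = 0.0578
R5 (z=66.0): slow=0.57 → w = 0.5700
Weighted average = (0.4233·176.0 + 0.2822·111.7 + 0.4300·154.0 + 0.0578·109.0 + 0.5700·66.0) / (0.4233 + 0.2822 + 0.4300 + 0.0578 + 0.5700)
  = 216.1627 / 1.7633 = 122.59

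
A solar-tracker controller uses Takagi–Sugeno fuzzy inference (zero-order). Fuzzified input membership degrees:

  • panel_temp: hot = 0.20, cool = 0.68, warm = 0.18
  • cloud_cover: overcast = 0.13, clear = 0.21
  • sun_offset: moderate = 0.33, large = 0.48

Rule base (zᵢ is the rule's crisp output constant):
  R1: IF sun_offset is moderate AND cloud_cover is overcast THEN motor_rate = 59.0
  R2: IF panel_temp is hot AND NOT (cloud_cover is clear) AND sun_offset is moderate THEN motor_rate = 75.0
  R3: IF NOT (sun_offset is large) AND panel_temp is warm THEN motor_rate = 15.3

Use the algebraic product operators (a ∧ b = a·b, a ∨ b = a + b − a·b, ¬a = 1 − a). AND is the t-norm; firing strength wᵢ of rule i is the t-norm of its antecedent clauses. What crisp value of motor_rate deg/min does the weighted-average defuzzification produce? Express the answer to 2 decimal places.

R1 (z=59.0): moderate=0.33, overcast=0.13; AND[a·b] → w = 0.0429
R2 (z=75.0): hot=0.20, ¬clear=1−0.21=0.79, moderate=0.33; AND[a·b] → w = 0.0521
R3 (z=15.3): ¬large=1−0.48=0.52, warm=0.18; AND[a·b] → w = 0.0936
Weighted average = (0.0429·59.0 + 0.0521·75.0 + 0.0936·15.3) / (0.0429 + 0.0521 + 0.0936)
  = 7.8737 / 0.1886 = 41.74

41.74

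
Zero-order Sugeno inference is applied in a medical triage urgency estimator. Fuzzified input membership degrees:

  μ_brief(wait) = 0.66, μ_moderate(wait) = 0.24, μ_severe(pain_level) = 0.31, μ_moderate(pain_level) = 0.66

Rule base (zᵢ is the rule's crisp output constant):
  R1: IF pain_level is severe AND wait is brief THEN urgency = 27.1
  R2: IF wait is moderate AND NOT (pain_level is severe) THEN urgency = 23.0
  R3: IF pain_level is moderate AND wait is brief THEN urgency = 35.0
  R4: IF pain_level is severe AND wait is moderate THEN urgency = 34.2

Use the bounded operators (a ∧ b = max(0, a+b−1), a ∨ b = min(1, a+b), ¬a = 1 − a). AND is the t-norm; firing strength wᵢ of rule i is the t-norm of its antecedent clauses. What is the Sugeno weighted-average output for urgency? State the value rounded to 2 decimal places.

35.00

R1 (z=27.1): severe=0.31, brief=0.66; AND[max(0, a+b−1)] → w = 0.00
R2 (z=23.0): moderate=0.24, ¬severe=1−0.31=0.69; AND[max(0, a+b−1)] → w = 0.00
R3 (z=35.0): moderate=0.66, brief=0.66; AND[max(0, a+b−1)] → w = 0.32
R4 (z=34.2): severe=0.31, moderate=0.24; AND[max(0, a+b−1)] → w = 0.00
Weighted average = (0.00·27.1 + 0.00·23.0 + 0.32·35.0 + 0.00·34.2) / (0.00 + 0.00 + 0.32 + 0.00)
  = 11.2000 / 0.3200 = 35.00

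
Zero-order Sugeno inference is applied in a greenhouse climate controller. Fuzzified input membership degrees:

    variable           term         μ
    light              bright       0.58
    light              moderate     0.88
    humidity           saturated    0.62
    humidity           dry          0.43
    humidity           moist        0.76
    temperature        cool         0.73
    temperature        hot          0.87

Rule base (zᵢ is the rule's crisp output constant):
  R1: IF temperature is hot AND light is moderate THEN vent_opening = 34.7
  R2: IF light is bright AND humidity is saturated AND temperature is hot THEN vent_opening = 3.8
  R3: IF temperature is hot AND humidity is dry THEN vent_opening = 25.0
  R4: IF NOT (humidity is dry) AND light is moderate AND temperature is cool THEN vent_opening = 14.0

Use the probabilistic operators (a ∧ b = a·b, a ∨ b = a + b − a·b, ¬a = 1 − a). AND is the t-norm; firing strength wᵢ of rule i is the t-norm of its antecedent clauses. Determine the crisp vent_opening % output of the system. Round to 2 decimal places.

R1 (z=34.7): hot=0.87, moderate=0.88; AND[a·b] → w = 0.7656
R2 (z=3.8): bright=0.58, saturated=0.62, hot=0.87; AND[a·b] → w = 0.3129
R3 (z=25.0): hot=0.87, dry=0.43; AND[a·b] → w = 0.3741
R4 (z=14.0): ¬dry=1−0.43=0.57, moderate=0.88, cool=0.73; AND[a·b] → w = 0.3662
Weighted average = (0.7656·34.7 + 0.3129·3.8 + 0.3741·25.0 + 0.3662·14.0) / (0.7656 + 0.3129 + 0.3741 + 0.3662)
  = 42.2340 / 1.8187 = 23.22

23.22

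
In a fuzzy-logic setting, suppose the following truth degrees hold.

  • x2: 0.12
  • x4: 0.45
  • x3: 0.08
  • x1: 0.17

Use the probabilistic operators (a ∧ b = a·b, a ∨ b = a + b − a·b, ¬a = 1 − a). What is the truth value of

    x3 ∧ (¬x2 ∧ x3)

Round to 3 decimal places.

0.006

¬x2 = 1 − 0.1200 = 0.8800
¬x2 ∧ x3 = a·b on (0.8800, 0.0800) = 0.0704
x3 ∧ (¬x2 ∧ x3) = a·b on (0.0800, 0.0704) = 0.0056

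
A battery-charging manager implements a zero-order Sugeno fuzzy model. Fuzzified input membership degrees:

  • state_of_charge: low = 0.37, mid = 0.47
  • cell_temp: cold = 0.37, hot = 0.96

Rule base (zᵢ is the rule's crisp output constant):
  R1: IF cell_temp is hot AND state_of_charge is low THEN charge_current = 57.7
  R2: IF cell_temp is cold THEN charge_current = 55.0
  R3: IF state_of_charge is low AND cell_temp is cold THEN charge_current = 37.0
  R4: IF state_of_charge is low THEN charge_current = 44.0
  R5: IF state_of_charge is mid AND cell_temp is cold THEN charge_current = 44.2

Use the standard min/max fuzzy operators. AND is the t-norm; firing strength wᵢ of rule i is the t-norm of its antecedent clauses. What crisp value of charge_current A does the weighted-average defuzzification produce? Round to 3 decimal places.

R1 (z=57.7): hot=0.96, low=0.37; AND[min(a, b)] → w = 0.37
R2 (z=55.0): cold=0.37 → w = 0.37
R3 (z=37.0): low=0.37, cold=0.37; AND[min(a, b)] → w = 0.37
R4 (z=44.0): low=0.37 → w = 0.37
R5 (z=44.2): mid=0.47, cold=0.37; AND[min(a, b)] → w = 0.37
Weighted average = (0.37·57.7 + 0.37·55.0 + 0.37·37.0 + 0.37·44.0 + 0.37·44.2) / (0.37 + 0.37 + 0.37 + 0.37 + 0.37)
  = 88.0230 / 1.8500 = 47.580

47.580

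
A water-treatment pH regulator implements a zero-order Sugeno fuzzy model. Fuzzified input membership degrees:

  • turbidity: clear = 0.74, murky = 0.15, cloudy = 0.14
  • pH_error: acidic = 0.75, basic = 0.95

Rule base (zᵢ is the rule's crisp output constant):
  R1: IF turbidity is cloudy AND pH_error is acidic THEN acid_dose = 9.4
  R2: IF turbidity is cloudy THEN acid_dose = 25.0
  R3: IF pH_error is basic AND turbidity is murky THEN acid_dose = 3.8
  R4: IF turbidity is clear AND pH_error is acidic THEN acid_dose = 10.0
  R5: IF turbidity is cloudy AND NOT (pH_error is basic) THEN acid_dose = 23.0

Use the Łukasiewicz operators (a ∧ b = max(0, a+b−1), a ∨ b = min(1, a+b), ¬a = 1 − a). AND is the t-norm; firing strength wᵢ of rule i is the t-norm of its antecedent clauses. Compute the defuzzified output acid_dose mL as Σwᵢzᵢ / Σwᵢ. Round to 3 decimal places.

R1 (z=9.4): cloudy=0.14, acidic=0.75; AND[max(0, a+b−1)] → w = 0.00
R2 (z=25.0): cloudy=0.14 → w = 0.14
R3 (z=3.8): basic=0.95, murky=0.15; AND[max(0, a+b−1)] → w = 0.10
R4 (z=10.0): clear=0.74, acidic=0.75; AND[max(0, a+b−1)] → w = 0.49
R5 (z=23.0): cloudy=0.14, ¬basic=1−0.95=0.05; AND[max(0, a+b−1)] → w = 0.00
Weighted average = (0.00·9.4 + 0.14·25.0 + 0.10·3.8 + 0.49·10.0 + 0.00·23.0) / (0.00 + 0.14 + 0.10 + 0.49 + 0.00)
  = 8.7800 / 0.7300 = 12.027

12.027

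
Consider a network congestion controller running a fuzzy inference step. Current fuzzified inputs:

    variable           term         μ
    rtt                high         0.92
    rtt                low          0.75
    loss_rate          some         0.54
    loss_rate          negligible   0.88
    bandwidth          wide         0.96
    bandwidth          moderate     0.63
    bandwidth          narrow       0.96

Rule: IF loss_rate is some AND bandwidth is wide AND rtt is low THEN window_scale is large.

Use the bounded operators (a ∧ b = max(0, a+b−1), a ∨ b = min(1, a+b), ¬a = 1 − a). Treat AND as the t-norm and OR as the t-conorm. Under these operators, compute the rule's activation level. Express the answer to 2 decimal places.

firing strength: some=0.54, wide=0.96, low=0.75; AND[max(0, a+b−1)] → w = 0.25

0.25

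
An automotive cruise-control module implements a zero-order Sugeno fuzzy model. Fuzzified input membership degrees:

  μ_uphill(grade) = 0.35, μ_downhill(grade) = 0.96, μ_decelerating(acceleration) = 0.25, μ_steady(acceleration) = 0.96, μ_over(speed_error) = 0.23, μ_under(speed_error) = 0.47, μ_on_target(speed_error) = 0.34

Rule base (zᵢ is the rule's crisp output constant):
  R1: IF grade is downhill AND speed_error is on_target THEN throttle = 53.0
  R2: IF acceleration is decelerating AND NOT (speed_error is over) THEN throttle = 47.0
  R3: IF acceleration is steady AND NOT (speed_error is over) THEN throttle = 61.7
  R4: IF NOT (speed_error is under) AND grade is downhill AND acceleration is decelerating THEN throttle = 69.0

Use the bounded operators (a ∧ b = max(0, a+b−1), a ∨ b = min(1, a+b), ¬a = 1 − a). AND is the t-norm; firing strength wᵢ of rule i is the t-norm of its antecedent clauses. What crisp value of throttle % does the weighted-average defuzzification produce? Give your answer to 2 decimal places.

R1 (z=53.0): downhill=0.96, on_target=0.34; AND[max(0, a+b−1)] → w = 0.30
R2 (z=47.0): decelerating=0.25, ¬over=1−0.23=0.77; AND[max(0, a+b−1)] → w = 0.02
R3 (z=61.7): steady=0.96, ¬over=1−0.23=0.77; AND[max(0, a+b−1)] → w = 0.73
R4 (z=69.0): ¬under=1−0.47=0.53, downhill=0.96, decelerating=0.25; AND[max(0, a+b−1)] → w = 0.00
Weighted average = (0.30·53.0 + 0.02·47.0 + 0.73·61.7 + 0.00·69.0) / (0.30 + 0.02 + 0.73 + 0.00)
  = 61.8810 / 1.0500 = 58.93

58.93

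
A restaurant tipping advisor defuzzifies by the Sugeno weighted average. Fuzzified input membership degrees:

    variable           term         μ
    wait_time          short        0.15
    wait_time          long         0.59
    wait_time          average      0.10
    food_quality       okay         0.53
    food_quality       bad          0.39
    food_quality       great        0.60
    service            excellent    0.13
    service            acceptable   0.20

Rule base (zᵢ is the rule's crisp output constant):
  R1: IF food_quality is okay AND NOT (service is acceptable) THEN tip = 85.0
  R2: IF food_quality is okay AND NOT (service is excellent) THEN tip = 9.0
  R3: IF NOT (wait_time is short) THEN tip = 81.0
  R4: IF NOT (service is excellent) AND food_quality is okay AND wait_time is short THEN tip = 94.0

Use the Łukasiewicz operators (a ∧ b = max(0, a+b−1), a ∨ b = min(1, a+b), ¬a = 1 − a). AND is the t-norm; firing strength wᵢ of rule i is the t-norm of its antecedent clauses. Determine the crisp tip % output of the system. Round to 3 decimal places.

R1 (z=85.0): okay=0.53, ¬acceptable=1−0.20=0.80; AND[max(0, a+b−1)] → w = 0.33
R2 (z=9.0): okay=0.53, ¬excellent=1−0.13=0.87; AND[max(0, a+b−1)] → w = 0.40
R3 (z=81.0): ¬short=1−0.15=0.85 → w = 0.85
R4 (z=94.0): ¬excellent=1−0.13=0.87, okay=0.53, short=0.15; AND[max(0, a+b−1)] → w = 0.00
Weighted average = (0.33·85.0 + 0.40·9.0 + 0.85·81.0 + 0.00·94.0) / (0.33 + 0.40 + 0.85 + 0.00)
  = 100.5000 / 1.5800 = 63.608

63.608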